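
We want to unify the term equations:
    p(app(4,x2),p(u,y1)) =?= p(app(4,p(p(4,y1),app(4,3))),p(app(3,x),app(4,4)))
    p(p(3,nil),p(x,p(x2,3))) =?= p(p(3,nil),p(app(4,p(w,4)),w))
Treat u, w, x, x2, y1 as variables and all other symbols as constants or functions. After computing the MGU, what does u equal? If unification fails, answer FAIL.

app(3,app(4,p(p(p(p(4,app(4,4)),app(4,3)),3),4)))

Decompose p/2: app(4,x2) =?= app(4,p(p(4,y1),app(4,3))),  p(u,y1) =?= p(app(3,x),app(4,4)).
Decompose app/2: 4 =?= 4,  x2 =?= p(p(4,y1),app(4,3)).
Delete trivial equation 4 =?= 4.
Bind x2 := p(p(4,y1),app(4,3)); substituting into the one remaining equation that mentions x2 gives: p(p(3,nil),p(x,p(p(p(4,y1),app(4,3)),3))) =?= p(p(3,nil),p(app(4,p(w,4)),w)).
Decompose p/2: u =?= app(3,x),  y1 =?= app(4,4).
Bind u := app(3,x); no other remaining equation mentions u.
Bind y1 := app(4,4); substituting into the remaining equation gives: p(p(3,nil),p(x,p(p(p(4,app(4,4)),app(4,3)),3))) =?= p(p(3,nil),p(app(4,p(w,4)),w)). Substituting into the earlier binding gives x2 := p(p(4,app(4,4)),app(4,3)).
Decompose p/2: p(3,nil) =?= p(3,nil),  p(x,p(p(p(4,app(4,4)),app(4,3)),3)) =?= p(app(4,p(w,4)),w).
Delete trivial equation p(3,nil) =?= p(3,nil).
Decompose p/2: x =?= app(4,p(w,4)),  p(p(p(4,app(4,4)),app(4,3)),3) =?= w.
Bind x := app(4,p(w,4)); no other remaining equation mentions x. Substituting into the earlier binding gives u := app(3,app(4,p(w,4))).
Bind w := p(p(p(4,app(4,4)),app(4,3)),3). Substituting into the earlier bindings gives u := app(3,app(4,p(p(p(p(4,app(4,4)),app(4,3)),3),4))), x := app(4,p(p(p(p(4,app(4,4)),app(4,3)),3),4)).
MGU = { x2 ↦ p(p(4,app(4,4)),app(4,3)), u ↦ app(3,app(4,p(p(p(p(4,app(4,4)),app(4,3)),3),4))), y1 ↦ app(4,4), x ↦ app(4,p(p(p(p(4,app(4,4)),app(4,3)),3),4)), w ↦ p(p(p(4,app(4,4)),app(4,3)),3) }, so u ↦ app(3,app(4,p(p(p(p(4,app(4,4)),app(4,3)),3),4))).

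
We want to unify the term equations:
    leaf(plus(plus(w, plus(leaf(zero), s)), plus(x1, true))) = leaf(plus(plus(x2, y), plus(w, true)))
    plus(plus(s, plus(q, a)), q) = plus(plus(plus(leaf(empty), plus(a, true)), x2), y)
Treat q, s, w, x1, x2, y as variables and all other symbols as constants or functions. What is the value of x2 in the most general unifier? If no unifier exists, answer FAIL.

Decompose leaf/1: plus(plus(w, plus(leaf(zero), s)), plus(x1, true)) = plus(plus(x2, y), plus(w, true)).
Decompose plus/2: plus(w, plus(leaf(zero), s)) = plus(x2, y),  plus(x1, true) = plus(w, true).
Decompose plus/2: w = x2,  plus(leaf(zero), s) = y.
Bind w := x2; substituting into the one remaining equation that mentions w gives: plus(x1, true) = plus(x2, true).
Bind y := plus(leaf(zero), s); substituting into the one remaining equation that mentions y gives: plus(plus(s, plus(q, a)), q) = plus(plus(plus(leaf(empty), plus(a, true)), x2), plus(leaf(zero), s)).
Decompose plus/2: x1 = x2,  true = true.
Bind x1 := x2; no other remaining equation mentions x1.
Delete trivial equation true = true.
Decompose plus/2: plus(s, plus(q, a)) = plus(plus(leaf(empty), plus(a, true)), x2),  q = plus(leaf(zero), s).
Decompose plus/2: s = plus(leaf(empty), plus(a, true)),  plus(q, a) = x2.
Bind s := plus(leaf(empty), plus(a, true)); substituting into the one remaining equation that mentions s gives: q = plus(leaf(zero), plus(leaf(empty), plus(a, true))). Substituting into the earlier binding gives y := plus(leaf(zero), plus(leaf(empty), plus(a, true))).
Bind x2 := plus(q, a); no other remaining equation mentions x2. Substituting into the earlier bindings gives w := plus(q, a), x1 := plus(q, a).
Bind q := plus(leaf(zero), plus(leaf(empty), plus(a, true))). Substituting into the earlier bindings gives w := plus(plus(leaf(zero), plus(leaf(empty), plus(a, true))), a), x1 := plus(plus(leaf(zero), plus(leaf(empty), plus(a, true))), a), x2 := plus(plus(leaf(zero), plus(leaf(empty), plus(a, true))), a).
MGU = { w := plus(plus(leaf(zero), plus(leaf(empty), plus(a, true))), a), y := plus(leaf(zero), plus(leaf(empty), plus(a, true))), x1 := plus(plus(leaf(zero), plus(leaf(empty), plus(a, true))), a), s := plus(leaf(empty), plus(a, true)), x2 := plus(plus(leaf(zero), plus(leaf(empty), plus(a, true))), a), q := plus(leaf(zero), plus(leaf(empty), plus(a, true))) }, so x2 := plus(plus(leaf(zero), plus(leaf(empty), plus(a, true))), a).

plus(plus(leaf(zero), plus(leaf(empty), plus(a, true))), a)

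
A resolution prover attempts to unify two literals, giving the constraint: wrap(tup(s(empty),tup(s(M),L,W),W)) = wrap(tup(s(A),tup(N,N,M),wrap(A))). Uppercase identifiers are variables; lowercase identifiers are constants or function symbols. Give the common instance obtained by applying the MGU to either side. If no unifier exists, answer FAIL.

wrap(tup(s(empty),tup(s(wrap(empty)),s(wrap(empty)),wrap(empty)),wrap(empty)))

Decompose wrap/1: tup(s(empty),tup(s(M),L,W),W) = tup(s(A),tup(N,N,M),wrap(A)).
Decompose tup/3: s(empty) = s(A),  tup(s(M),L,W) = tup(N,N,M),  W = wrap(A).
Decompose s/1: empty = A.
Bind A := empty; substituting into the one remaining equation that mentions A gives: W = wrap(empty).
Decompose tup/3: s(M) = N,  L = N,  W = M.
Bind N := s(M); substituting into the one remaining equation that mentions N gives: L = s(M).
Bind L := s(M); no other remaining equation mentions L.
Bind W := M; substituting into the remaining equation gives: M = wrap(empty).
Bind M := wrap(empty). Substituting into the earlier bindings gives N := s(wrap(empty)), L := s(wrap(empty)), W := wrap(empty).
Applying the MGU to either side gives wrap(tup(s(empty),tup(s(wrap(empty)),s(wrap(empty)),wrap(empty)),wrap(empty))).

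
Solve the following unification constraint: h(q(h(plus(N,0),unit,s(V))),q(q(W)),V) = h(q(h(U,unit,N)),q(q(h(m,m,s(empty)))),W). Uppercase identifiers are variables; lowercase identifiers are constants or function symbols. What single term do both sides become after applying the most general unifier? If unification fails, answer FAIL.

h(q(h(plus(s(h(m,m,s(empty))),0),unit,s(h(m,m,s(empty))))),q(q(h(m,m,s(empty)))),h(m,m,s(empty)))

Decompose h/3: q(h(plus(N,0),unit,s(V))) = q(h(U,unit,N)),  q(q(W)) = q(q(h(m,m,s(empty)))),  V = W.
Decompose q/1: h(plus(N,0),unit,s(V)) = h(U,unit,N).
Decompose h/3: plus(N,0) = U,  unit = unit,  s(V) = N.
Bind U := plus(N,0); no other remaining equation mentions U.
Delete trivial equation unit = unit.
Bind N := s(V); no other remaining equation mentions N. Substituting into the earlier binding gives U := plus(s(V),0).
Decompose q/1: q(W) = q(h(m,m,s(empty))).
Decompose q/1: W = h(m,m,s(empty)).
Bind W := h(m,m,s(empty)); substituting into the remaining equation gives: V = h(m,m,s(empty)).
Bind V := h(m,m,s(empty)). Substituting into the earlier bindings gives U := plus(s(h(m,m,s(empty))),0), N := s(h(m,m,s(empty))).
Applying the MGU to either side gives h(q(h(plus(s(h(m,m,s(empty))),0),unit,s(h(m,m,s(empty))))),q(q(h(m,m,s(empty)))),h(m,m,s(empty))).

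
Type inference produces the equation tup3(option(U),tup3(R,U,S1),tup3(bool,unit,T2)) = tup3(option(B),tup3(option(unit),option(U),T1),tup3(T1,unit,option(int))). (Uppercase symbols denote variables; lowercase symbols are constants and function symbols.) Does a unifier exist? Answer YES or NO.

NO

Decompose tup3/3: option(U) = option(B),  tup3(R,U,S1) = tup3(option(unit),option(U),T1),  tup3(bool,unit,T2) = tup3(T1,unit,option(int)).
Decompose option/1: U = B.
Bind U := B; substituting into the one remaining equation that mentions U gives: tup3(R,B,S1) = tup3(option(unit),option(B),T1).
Decompose tup3/3: R = option(unit),  B = option(B),  S1 = T1.
Bind R := option(unit); no other remaining equation mentions R.
Occurs check fails: B occurs in option(B); the equation B = option(B) has no finite solution.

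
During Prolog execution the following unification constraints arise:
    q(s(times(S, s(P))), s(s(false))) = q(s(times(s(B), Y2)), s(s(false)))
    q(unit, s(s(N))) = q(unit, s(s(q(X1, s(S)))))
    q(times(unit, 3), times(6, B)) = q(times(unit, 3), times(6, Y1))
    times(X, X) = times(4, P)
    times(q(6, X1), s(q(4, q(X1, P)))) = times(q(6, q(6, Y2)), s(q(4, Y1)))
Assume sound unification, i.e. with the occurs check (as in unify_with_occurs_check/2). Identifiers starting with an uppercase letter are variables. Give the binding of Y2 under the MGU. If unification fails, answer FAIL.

Decompose q/2: s(times(S, s(P))) = s(times(s(B), Y2)),  s(s(false)) = s(s(false)).
Decompose s/1: times(S, s(P)) = times(s(B), Y2).
Decompose times/2: S = s(B),  s(P) = Y2.
Bind S := s(B); substituting into the one remaining equation that mentions S gives: q(unit, s(s(N))) = q(unit, s(s(q(X1, s(s(B)))))).
Bind Y2 := s(P); substituting into the one remaining equation that mentions Y2 gives: times(q(6, X1), s(q(4, q(X1, P)))) = times(q(6, q(6, s(P))), s(q(4, Y1))).
Delete trivial equation s(s(false)) = s(s(false)).
Decompose q/2: unit = unit,  s(s(N)) = s(s(q(X1, s(s(B))))).
Delete trivial equation unit = unit.
Decompose s/1: s(N) = s(q(X1, s(s(B)))).
Decompose s/1: N = q(X1, s(s(B))).
Bind N := q(X1, s(s(B))); no other remaining equation mentions N.
Decompose q/2: times(unit, 3) = times(unit, 3),  times(6, B) = times(6, Y1).
Delete trivial equation times(unit, 3) = times(unit, 3).
Decompose times/2: 6 = 6,  B = Y1.
Delete trivial equation 6 = 6.
Bind B := Y1; no other remaining equation mentions B. Substituting into the earlier bindings gives S := s(Y1), N := q(X1, s(s(Y1))).
Decompose times/2: X = 4,  X = P.
Bind X := 4; substituting into the one remaining equation that mentions X gives: 4 = P.
Bind P := 4; substituting into the remaining equation gives: times(q(6, X1), s(q(4, q(X1, 4)))) = times(q(6, q(6, s(4))), s(q(4, Y1))). Substituting into the earlier binding gives Y2 := s(4).
Decompose times/2: q(6, X1) = q(6, q(6, s(4))),  s(q(4, q(X1, 4))) = s(q(4, Y1)).
Decompose q/2: 6 = 6,  X1 = q(6, s(4)).
Delete trivial equation 6 = 6.
Bind X1 := q(6, s(4)); substituting into the remaining equation gives: s(q(4, q(q(6, s(4)), 4))) = s(q(4, Y1)). Substituting into the earlier binding gives N := q(q(6, s(4)), s(s(Y1))).
Decompose s/1: q(4, q(q(6, s(4)), 4)) = q(4, Y1).
Decompose q/2: 4 = 4,  q(q(6, s(4)), 4) = Y1.
Delete trivial equation 4 = 4.
Bind Y1 := q(q(6, s(4)), 4). Substituting into the earlier bindings gives S := s(q(q(6, s(4)), 4)), N := q(q(6, s(4)), s(s(q(q(6, s(4)), 4)))), B := q(q(6, s(4)), 4).
MGU = { S ↦ s(q(q(6, s(4)), 4)), Y2 ↦ s(4), N ↦ q(q(6, s(4)), s(s(q(q(6, s(4)), 4)))), B ↦ q(q(6, s(4)), 4), X ↦ 4, P ↦ 4, X1 ↦ q(6, s(4)), Y1 ↦ q(q(6, s(4)), 4) }, so Y2 ↦ s(4).

s(4)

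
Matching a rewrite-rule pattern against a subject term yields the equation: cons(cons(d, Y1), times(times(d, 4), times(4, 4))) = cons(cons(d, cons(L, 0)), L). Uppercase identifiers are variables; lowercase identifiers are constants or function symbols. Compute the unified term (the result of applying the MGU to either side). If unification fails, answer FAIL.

Decompose cons/2: cons(d, Y1) = cons(d, cons(L, 0)),  times(times(d, 4), times(4, 4)) = L.
Decompose cons/2: d = d,  Y1 = cons(L, 0).
Delete trivial equation d = d.
Bind Y1 := cons(L, 0); no other remaining equation mentions Y1.
Bind L := times(times(d, 4), times(4, 4)). Substituting into the earlier binding gives Y1 := cons(times(times(d, 4), times(4, 4)), 0).
Applying the MGU to either side gives cons(cons(d, cons(times(times(d, 4), times(4, 4)), 0)), times(times(d, 4), times(4, 4))).

cons(cons(d, cons(times(times(d, 4), times(4, 4)), 0)), times(times(d, 4), times(4, 4)))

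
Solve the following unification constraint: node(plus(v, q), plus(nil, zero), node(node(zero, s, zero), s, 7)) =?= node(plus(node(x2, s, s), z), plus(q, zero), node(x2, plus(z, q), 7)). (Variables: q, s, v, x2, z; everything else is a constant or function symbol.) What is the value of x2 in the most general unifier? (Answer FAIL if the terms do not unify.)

node(zero, plus(nil, nil), zero)

Decompose node/3: plus(v, q) =?= plus(node(x2, s, s), z),  plus(nil, zero) =?= plus(q, zero),  node(node(zero, s, zero), s, 7) =?= node(x2, plus(z, q), 7).
Decompose plus/2: v =?= node(x2, s, s),  q =?= z.
Bind v := node(x2, s, s); no other remaining equation mentions v.
Bind q := z; substituting into the remaining equations gives: plus(nil, zero) =?= plus(z, zero),  node(node(zero, s, zero), s, 7) =?= node(x2, plus(z, z), 7).
Decompose plus/2: nil =?= z,  zero =?= zero.
Bind z := nil; substituting into the one remaining equation that mentions z gives: node(node(zero, s, zero), s, 7) =?= node(x2, plus(nil, nil), 7). Substituting into the earlier binding gives q := nil.
Delete trivial equation zero =?= zero.
Decompose node/3: node(zero, s, zero) =?= x2,  s =?= plus(nil, nil),  7 =?= 7.
Bind x2 := node(zero, s, zero); no other remaining equation mentions x2. Substituting into the earlier binding gives v := node(node(zero, s, zero), s, s).
Bind s := plus(nil, nil); no other remaining equation mentions s. Substituting into the earlier bindings gives v := node(node(zero, plus(nil, nil), zero), plus(nil, nil), plus(nil, nil)), x2 := node(zero, plus(nil, nil), zero).
Delete trivial equation 7 =?= 7.
MGU = { v -> node(node(zero, plus(nil, nil), zero), plus(nil, nil), plus(nil, nil)), q -> nil, z -> nil, x2 -> node(zero, plus(nil, nil), zero), s -> plus(nil, nil) }, so x2 -> node(zero, plus(nil, nil), zero).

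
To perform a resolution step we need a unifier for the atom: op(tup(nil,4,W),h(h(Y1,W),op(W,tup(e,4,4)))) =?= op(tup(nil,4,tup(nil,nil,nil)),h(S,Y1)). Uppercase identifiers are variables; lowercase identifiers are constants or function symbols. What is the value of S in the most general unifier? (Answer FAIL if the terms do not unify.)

h(op(tup(nil,nil,nil),tup(e,4,4)),tup(nil,nil,nil))

Decompose op/2: tup(nil,4,W) =?= tup(nil,4,tup(nil,nil,nil)),  h(h(Y1,W),op(W,tup(e,4,4))) =?= h(S,Y1).
Decompose tup/3: nil =?= nil,  4 =?= 4,  W =?= tup(nil,nil,nil).
Delete trivial equation nil =?= nil.
Delete trivial equation 4 =?= 4.
Bind W := tup(nil,nil,nil); substituting into the remaining equation gives: h(h(Y1,tup(nil,nil,nil)),op(tup(nil,nil,nil),tup(e,4,4))) =?= h(S,Y1).
Decompose h/2: h(Y1,tup(nil,nil,nil)) =?= S,  op(tup(nil,nil,nil),tup(e,4,4)) =?= Y1.
Bind S := h(Y1,tup(nil,nil,nil)); no other remaining equation mentions S.
Bind Y1 := op(tup(nil,nil,nil),tup(e,4,4)). Substituting into the earlier binding gives S := h(op(tup(nil,nil,nil),tup(e,4,4)),tup(nil,nil,nil)).
MGU = { W ↦ tup(nil,nil,nil), S ↦ h(op(tup(nil,nil,nil),tup(e,4,4)),tup(nil,nil,nil)), Y1 ↦ op(tup(nil,nil,nil),tup(e,4,4)) }, so S ↦ h(op(tup(nil,nil,nil),tup(e,4,4)),tup(nil,nil,nil)).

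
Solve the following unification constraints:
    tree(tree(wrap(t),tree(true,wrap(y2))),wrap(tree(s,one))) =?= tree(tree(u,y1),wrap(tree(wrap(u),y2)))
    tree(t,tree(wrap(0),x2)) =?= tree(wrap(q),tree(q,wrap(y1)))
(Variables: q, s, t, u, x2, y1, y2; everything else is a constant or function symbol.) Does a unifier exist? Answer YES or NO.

YES

Decompose tree/2: tree(wrap(t),tree(true,wrap(y2))) =?= tree(u,y1),  wrap(tree(s,one)) =?= wrap(tree(wrap(u),y2)).
Decompose tree/2: wrap(t) =?= u,  tree(true,wrap(y2)) =?= y1.
Bind u := wrap(t); substituting into the one remaining equation that mentions u gives: wrap(tree(s,one)) =?= wrap(tree(wrap(wrap(t)),y2)).
Bind y1 := tree(true,wrap(y2)); substituting into the one remaining equation that mentions y1 gives: tree(t,tree(wrap(0),x2)) =?= tree(wrap(q),tree(q,wrap(tree(true,wrap(y2))))).
Decompose wrap/1: tree(s,one) =?= tree(wrap(wrap(t)),y2).
Decompose tree/2: s =?= wrap(wrap(t)),  one =?= y2.
Bind s := wrap(wrap(t)); no other remaining equation mentions s.
Bind y2 := one; substituting into the remaining equation gives: tree(t,tree(wrap(0),x2)) =?= tree(wrap(q),tree(q,wrap(tree(true,wrap(one))))). Substituting into the earlier binding gives y1 := tree(true,wrap(one)).
Decompose tree/2: t =?= wrap(q),  tree(wrap(0),x2) =?= tree(q,wrap(tree(true,wrap(one)))).
Bind t := wrap(q); no other remaining equation mentions t. Substituting into the earlier bindings gives u := wrap(wrap(q)), s := wrap(wrap(wrap(q))).
Decompose tree/2: wrap(0) =?= q,  x2 =?= wrap(tree(true,wrap(one))).
Bind q := wrap(0); no other remaining equation mentions q. Substituting into the earlier bindings gives u := wrap(wrap(wrap(0))), s := wrap(wrap(wrap(wrap(0)))), t := wrap(wrap(0)).
Bind x2 := wrap(tree(true,wrap(one))).
No equations remain and no clash or occurs-check failure arose, so a unifier exists.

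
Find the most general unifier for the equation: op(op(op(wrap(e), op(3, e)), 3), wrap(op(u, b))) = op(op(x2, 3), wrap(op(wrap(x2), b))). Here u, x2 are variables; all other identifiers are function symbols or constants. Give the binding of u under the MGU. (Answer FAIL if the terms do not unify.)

Decompose op/2: op(op(wrap(e), op(3, e)), 3) = op(x2, 3),  wrap(op(u, b)) = wrap(op(wrap(x2), b)).
Decompose op/2: op(wrap(e), op(3, e)) = x2,  3 = 3.
Bind x2 := op(wrap(e), op(3, e)); substituting into the one remaining equation that mentions x2 gives: wrap(op(u, b)) = wrap(op(wrap(op(wrap(e), op(3, e))), b)).
Delete trivial equation 3 = 3.
Decompose wrap/1: op(u, b) = op(wrap(op(wrap(e), op(3, e))), b).
Decompose op/2: u = wrap(op(wrap(e), op(3, e))),  b = b.
Bind u := wrap(op(wrap(e), op(3, e))); no other remaining equation mentions u.
Delete trivial equation b = b.
MGU = { x2 -> op(wrap(e), op(3, e)), u -> wrap(op(wrap(e), op(3, e))) }, so u -> wrap(op(wrap(e), op(3, e))).

wrap(op(wrap(e), op(3, e)))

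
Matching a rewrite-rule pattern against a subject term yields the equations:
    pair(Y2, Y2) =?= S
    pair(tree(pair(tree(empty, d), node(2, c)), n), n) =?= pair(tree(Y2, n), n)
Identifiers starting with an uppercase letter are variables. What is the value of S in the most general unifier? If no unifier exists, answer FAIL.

Bind S := pair(Y2, Y2); no other remaining equation mentions S.
Decompose pair/2: tree(pair(tree(empty, d), node(2, c)), n) =?= tree(Y2, n),  n =?= n.
Decompose tree/2: pair(tree(empty, d), node(2, c)) =?= Y2,  n =?= n.
Bind Y2 := pair(tree(empty, d), node(2, c)); no other remaining equation mentions Y2. Substituting into the earlier binding gives S := pair(pair(tree(empty, d), node(2, c)), pair(tree(empty, d), node(2, c))).
Delete trivial equation n =?= n.
Delete trivial equation n =?= n.
MGU = { S := pair(pair(tree(empty, d), node(2, c)), pair(tree(empty, d), node(2, c))), Y2 := pair(tree(empty, d), node(2, c)) }, so S := pair(pair(tree(empty, d), node(2, c)), pair(tree(empty, d), node(2, c))).

pair(pair(tree(empty, d), node(2, c)), pair(tree(empty, d), node(2, c)))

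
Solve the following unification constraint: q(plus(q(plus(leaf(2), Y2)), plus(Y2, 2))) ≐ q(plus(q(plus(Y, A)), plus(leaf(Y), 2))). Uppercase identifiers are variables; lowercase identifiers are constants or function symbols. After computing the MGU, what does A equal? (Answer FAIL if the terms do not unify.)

leaf(leaf(2))

Decompose q/1: plus(q(plus(leaf(2), Y2)), plus(Y2, 2)) ≐ plus(q(plus(Y, A)), plus(leaf(Y), 2)).
Decompose plus/2: q(plus(leaf(2), Y2)) ≐ q(plus(Y, A)),  plus(Y2, 2) ≐ plus(leaf(Y), 2).
Decompose q/1: plus(leaf(2), Y2) ≐ plus(Y, A).
Decompose plus/2: leaf(2) ≐ Y,  Y2 ≐ A.
Bind Y := leaf(2); substituting into the one remaining equation that mentions Y gives: plus(Y2, 2) ≐ plus(leaf(leaf(2)), 2).
Bind Y2 := A; substituting into the remaining equation gives: plus(A, 2) ≐ plus(leaf(leaf(2)), 2).
Decompose plus/2: A ≐ leaf(leaf(2)),  2 ≐ 2.
Bind A := leaf(leaf(2)); no other remaining equation mentions A. Substituting into the earlier binding gives Y2 := leaf(leaf(2)).
Delete trivial equation 2 ≐ 2.
MGU = { Y := leaf(2), Y2 := leaf(leaf(2)), A := leaf(leaf(2)) }, so A := leaf(leaf(2)).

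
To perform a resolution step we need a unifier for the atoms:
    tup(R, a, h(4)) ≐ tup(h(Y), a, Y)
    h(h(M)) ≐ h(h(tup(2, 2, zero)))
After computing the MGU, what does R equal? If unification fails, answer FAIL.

Decompose tup/3: R ≐ h(Y),  a ≐ a,  h(4) ≐ Y.
Bind R := h(Y); no other remaining equation mentions R.
Delete trivial equation a ≐ a.
Bind Y := h(4); no other remaining equation mentions Y. Substituting into the earlier binding gives R := h(h(4)).
Decompose h/1: h(M) ≐ h(tup(2, 2, zero)).
Decompose h/1: M ≐ tup(2, 2, zero).
Bind M := tup(2, 2, zero).
MGU = { R := h(h(4)), Y := h(4), M := tup(2, 2, zero) }, so R := h(h(4)).

h(h(4))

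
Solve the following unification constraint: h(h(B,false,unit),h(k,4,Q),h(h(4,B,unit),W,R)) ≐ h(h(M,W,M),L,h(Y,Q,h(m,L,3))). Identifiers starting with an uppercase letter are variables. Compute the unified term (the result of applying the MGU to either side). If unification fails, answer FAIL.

h(h(unit,false,unit),h(k,4,false),h(h(4,unit,unit),false,h(m,h(k,4,false),3)))

Decompose h/3: h(B,false,unit) ≐ h(M,W,M),  h(k,4,Q) ≐ L,  h(h(4,B,unit),W,R) ≐ h(Y,Q,h(m,L,3)).
Decompose h/3: B ≐ M,  false ≐ W,  unit ≐ M.
Bind B := M; substituting into the one remaining equation that mentions B gives: h(h(4,M,unit),W,R) ≐ h(Y,Q,h(m,L,3)).
Bind W := false; substituting into the one remaining equation that mentions W gives: h(h(4,M,unit),false,R) ≐ h(Y,Q,h(m,L,3)).
Bind M := unit; substituting into the one remaining equation that mentions M gives: h(h(4,unit,unit),false,R) ≐ h(Y,Q,h(m,L,3)). Substituting into the earlier binding gives B := unit.
Bind L := h(k,4,Q); substituting into the remaining equation gives: h(h(4,unit,unit),false,R) ≐ h(Y,Q,h(m,h(k,4,Q),3)).
Decompose h/3: h(4,unit,unit) ≐ Y,  false ≐ Q,  R ≐ h(m,h(k,4,Q),3).
Bind Y := h(4,unit,unit); no other remaining equation mentions Y.
Bind Q := false; substituting into the remaining equation gives: R ≐ h(m,h(k,4,false),3). Substituting into the earlier binding gives L := h(k,4,false).
Bind R := h(m,h(k,4,false),3).
Applying the MGU to either side gives h(h(unit,false,unit),h(k,4,false),h(h(4,unit,unit),false,h(m,h(k,4,false),3))).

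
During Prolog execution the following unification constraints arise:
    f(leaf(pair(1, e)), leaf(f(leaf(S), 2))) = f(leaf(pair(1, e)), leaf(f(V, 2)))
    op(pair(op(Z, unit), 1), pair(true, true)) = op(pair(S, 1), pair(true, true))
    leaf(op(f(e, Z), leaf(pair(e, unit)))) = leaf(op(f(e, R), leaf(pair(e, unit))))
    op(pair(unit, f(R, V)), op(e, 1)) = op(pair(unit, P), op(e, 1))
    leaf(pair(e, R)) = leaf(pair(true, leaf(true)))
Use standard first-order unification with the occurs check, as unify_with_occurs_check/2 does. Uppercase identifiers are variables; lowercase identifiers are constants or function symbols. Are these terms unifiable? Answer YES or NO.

NO

Decompose f/2: leaf(pair(1, e)) = leaf(pair(1, e)),  leaf(f(leaf(S), 2)) = leaf(f(V, 2)).
Delete trivial equation leaf(pair(1, e)) = leaf(pair(1, e)).
Decompose leaf/1: f(leaf(S), 2) = f(V, 2).
Decompose f/2: leaf(S) = V,  2 = 2.
Bind V := leaf(S); substituting into the one remaining equation that mentions V gives: op(pair(unit, f(R, leaf(S))), op(e, 1)) = op(pair(unit, P), op(e, 1)).
Delete trivial equation 2 = 2.
Decompose op/2: pair(op(Z, unit), 1) = pair(S, 1),  pair(true, true) = pair(true, true).
Decompose pair/2: op(Z, unit) = S,  1 = 1.
Bind S := op(Z, unit); substituting into the one remaining equation that mentions S gives: op(pair(unit, f(R, leaf(op(Z, unit)))), op(e, 1)) = op(pair(unit, P), op(e, 1)). Substituting into the earlier binding gives V := leaf(op(Z, unit)).
Delete trivial equation 1 = 1.
Delete trivial equation pair(true, true) = pair(true, true).
Decompose leaf/1: op(f(e, Z), leaf(pair(e, unit))) = op(f(e, R), leaf(pair(e, unit))).
Decompose op/2: f(e, Z) = f(e, R),  leaf(pair(e, unit)) = leaf(pair(e, unit)).
Decompose f/2: e = e,  Z = R.
Delete trivial equation e = e.
Bind Z := R; substituting into the one remaining equation that mentions Z gives: op(pair(unit, f(R, leaf(op(R, unit)))), op(e, 1)) = op(pair(unit, P), op(e, 1)). Substituting into the earlier bindings gives V := leaf(op(R, unit)), S := op(R, unit).
Delete trivial equation leaf(pair(e, unit)) = leaf(pair(e, unit)).
Decompose op/2: pair(unit, f(R, leaf(op(R, unit)))) = pair(unit, P),  op(e, 1) = op(e, 1).
Decompose pair/2: unit = unit,  f(R, leaf(op(R, unit))) = P.
Delete trivial equation unit = unit.
Bind P := f(R, leaf(op(R, unit))); no other remaining equation mentions P.
Delete trivial equation op(e, 1) = op(e, 1).
Decompose leaf/1: pair(e, R) = pair(true, leaf(true)).
Decompose pair/2: e = true,  R = leaf(true).
Clash: constants e and true differ; no unifier exists.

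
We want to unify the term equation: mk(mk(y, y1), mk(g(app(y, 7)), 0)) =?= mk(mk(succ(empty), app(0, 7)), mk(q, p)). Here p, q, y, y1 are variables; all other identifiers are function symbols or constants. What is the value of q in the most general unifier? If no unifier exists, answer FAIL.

Decompose mk/2: mk(y, y1) =?= mk(succ(empty), app(0, 7)),  mk(g(app(y, 7)), 0) =?= mk(q, p).
Decompose mk/2: y =?= succ(empty),  y1 =?= app(0, 7).
Bind y := succ(empty); substituting into the one remaining equation that mentions y gives: mk(g(app(succ(empty), 7)), 0) =?= mk(q, p).
Bind y1 := app(0, 7); no other remaining equation mentions y1.
Decompose mk/2: g(app(succ(empty), 7)) =?= q,  0 =?= p.
Bind q := g(app(succ(empty), 7)); no other remaining equation mentions q.
Bind p := 0.
MGU = { y := succ(empty), y1 := app(0, 7), q := g(app(succ(empty), 7)), p := 0 }, so q := g(app(succ(empty), 7)).

g(app(succ(empty), 7))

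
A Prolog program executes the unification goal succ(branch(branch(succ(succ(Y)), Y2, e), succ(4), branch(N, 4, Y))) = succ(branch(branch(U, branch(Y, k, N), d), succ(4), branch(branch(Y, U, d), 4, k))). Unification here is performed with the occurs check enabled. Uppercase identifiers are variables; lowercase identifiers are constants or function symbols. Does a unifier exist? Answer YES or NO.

NO

Decompose succ/1: branch(branch(succ(succ(Y)), Y2, e), succ(4), branch(N, 4, Y)) = branch(branch(U, branch(Y, k, N), d), succ(4), branch(branch(Y, U, d), 4, k)).
Decompose branch/3: branch(succ(succ(Y)), Y2, e) = branch(U, branch(Y, k, N), d),  succ(4) = succ(4),  branch(N, 4, Y) = branch(branch(Y, U, d), 4, k).
Decompose branch/3: succ(succ(Y)) = U,  Y2 = branch(Y, k, N),  e = d.
Bind U := succ(succ(Y)); substituting into the one remaining equation that mentions U gives: branch(N, 4, Y) = branch(branch(Y, succ(succ(Y)), d), 4, k).
Bind Y2 := branch(Y, k, N); no other remaining equation mentions Y2.
Clash: constants e and d differ; no unifier exists.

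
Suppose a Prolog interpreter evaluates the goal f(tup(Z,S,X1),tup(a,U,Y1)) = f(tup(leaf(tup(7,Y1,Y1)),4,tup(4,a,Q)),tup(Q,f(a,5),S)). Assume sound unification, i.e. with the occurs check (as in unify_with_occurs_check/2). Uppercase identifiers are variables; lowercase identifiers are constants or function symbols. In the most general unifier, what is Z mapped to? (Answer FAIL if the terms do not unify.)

Decompose f/2: tup(Z,S,X1) = tup(leaf(tup(7,Y1,Y1)),4,tup(4,a,Q)),  tup(a,U,Y1) = tup(Q,f(a,5),S).
Decompose tup/3: Z = leaf(tup(7,Y1,Y1)),  S = 4,  X1 = tup(4,a,Q).
Bind Z := leaf(tup(7,Y1,Y1)); no other remaining equation mentions Z.
Bind S := 4; substituting into the one remaining equation that mentions S gives: tup(a,U,Y1) = tup(Q,f(a,5),4).
Bind X1 := tup(4,a,Q); no other remaining equation mentions X1.
Decompose tup/3: a = Q,  U = f(a,5),  Y1 = 4.
Bind Q := a; no other remaining equation mentions Q. Substituting into the earlier binding gives X1 := tup(4,a,a).
Bind U := f(a,5); no other remaining equation mentions U.
Bind Y1 := 4. Substituting into the earlier binding gives Z := leaf(tup(7,4,4)).
MGU = { Z = leaf(tup(7,4,4)), S = 4, X1 = tup(4,a,a), Q = a, U = f(a,5), Y1 = 4 }, so Z = leaf(tup(7,4,4)).

leaf(tup(7,4,4))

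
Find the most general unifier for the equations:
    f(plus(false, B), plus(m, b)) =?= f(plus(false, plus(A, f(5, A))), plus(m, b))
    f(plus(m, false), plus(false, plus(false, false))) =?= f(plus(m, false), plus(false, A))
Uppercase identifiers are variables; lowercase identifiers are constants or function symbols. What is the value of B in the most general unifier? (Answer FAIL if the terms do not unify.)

plus(plus(false, false), f(5, plus(false, false)))

Decompose f/2: plus(false, B) =?= plus(false, plus(A, f(5, A))),  plus(m, b) =?= plus(m, b).
Decompose plus/2: false =?= false,  B =?= plus(A, f(5, A)).
Delete trivial equation false =?= false.
Bind B := plus(A, f(5, A)); no other remaining equation mentions B.
Delete trivial equation plus(m, b) =?= plus(m, b).
Decompose f/2: plus(m, false) =?= plus(m, false),  plus(false, plus(false, false)) =?= plus(false, A).
Delete trivial equation plus(m, false) =?= plus(m, false).
Decompose plus/2: false =?= false,  plus(false, false) =?= A.
Delete trivial equation false =?= false.
Bind A := plus(false, false). Substituting into the earlier binding gives B := plus(plus(false, false), f(5, plus(false, false))).
MGU = { B ↦ plus(plus(false, false), f(5, plus(false, false))), A ↦ plus(false, false) }, so B ↦ plus(plus(false, false), f(5, plus(false, false))).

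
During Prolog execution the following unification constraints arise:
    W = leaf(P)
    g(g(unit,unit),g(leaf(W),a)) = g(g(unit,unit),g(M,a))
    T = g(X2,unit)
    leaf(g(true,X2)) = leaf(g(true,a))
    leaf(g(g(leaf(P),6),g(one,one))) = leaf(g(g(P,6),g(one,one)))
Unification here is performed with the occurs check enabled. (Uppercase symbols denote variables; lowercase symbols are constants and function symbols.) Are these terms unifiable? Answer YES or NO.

NO

Bind W := leaf(P); substituting into the one remaining equation that mentions W gives: g(g(unit,unit),g(leaf(leaf(P)),a)) = g(g(unit,unit),g(M,a)).
Decompose g/2: g(unit,unit) = g(unit,unit),  g(leaf(leaf(P)),a) = g(M,a).
Delete trivial equation g(unit,unit) = g(unit,unit).
Decompose g/2: leaf(leaf(P)) = M,  a = a.
Bind M := leaf(leaf(P)); no other remaining equation mentions M.
Delete trivial equation a = a.
Bind T := g(X2,unit); no other remaining equation mentions T.
Decompose leaf/1: g(true,X2) = g(true,a).
Decompose g/2: true = true,  X2 = a.
Delete trivial equation true = true.
Bind X2 := a; no other remaining equation mentions X2. Substituting into the earlier binding gives T := g(a,unit).
Decompose leaf/1: g(g(leaf(P),6),g(one,one)) = g(g(P,6),g(one,one)).
Decompose g/2: g(leaf(P),6) = g(P,6),  g(one,one) = g(one,one).
Decompose g/2: leaf(P) = P,  6 = 6.
Occurs check fails: P occurs in leaf(P); the equation P = leaf(P) has no finite solution.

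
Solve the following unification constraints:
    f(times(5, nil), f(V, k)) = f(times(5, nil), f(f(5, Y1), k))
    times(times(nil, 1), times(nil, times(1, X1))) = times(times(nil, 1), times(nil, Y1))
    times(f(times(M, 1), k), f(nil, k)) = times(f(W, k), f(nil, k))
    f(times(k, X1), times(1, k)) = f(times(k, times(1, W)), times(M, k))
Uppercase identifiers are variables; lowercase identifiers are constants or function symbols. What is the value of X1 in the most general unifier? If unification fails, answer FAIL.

times(1, times(1, 1))

Decompose f/2: times(5, nil) = times(5, nil),  f(V, k) = f(f(5, Y1), k).
Delete trivial equation times(5, nil) = times(5, nil).
Decompose f/2: V = f(5, Y1),  k = k.
Bind V := f(5, Y1); no other remaining equation mentions V.
Delete trivial equation k = k.
Decompose times/2: times(nil, 1) = times(nil, 1),  times(nil, times(1, X1)) = times(nil, Y1).
Delete trivial equation times(nil, 1) = times(nil, 1).
Decompose times/2: nil = nil,  times(1, X1) = Y1.
Delete trivial equation nil = nil.
Bind Y1 := times(1, X1); no other remaining equation mentions Y1. Substituting into the earlier binding gives V := f(5, times(1, X1)).
Decompose times/2: f(times(M, 1), k) = f(W, k),  f(nil, k) = f(nil, k).
Decompose f/2: times(M, 1) = W,  k = k.
Bind W := times(M, 1); substituting into the one remaining equation that mentions W gives: f(times(k, X1), times(1, k)) = f(times(k, times(1, times(M, 1))), times(M, k)).
Delete trivial equation k = k.
Delete trivial equation f(nil, k) = f(nil, k).
Decompose f/2: times(k, X1) = times(k, times(1, times(M, 1))),  times(1, k) = times(M, k).
Decompose times/2: k = k,  X1 = times(1, times(M, 1)).
Delete trivial equation k = k.
Bind X1 := times(1, times(M, 1)); no other remaining equation mentions X1. Substituting into the earlier bindings gives V := f(5, times(1, times(1, times(M, 1)))), Y1 := times(1, times(1, times(M, 1))).
Decompose times/2: 1 = M,  k = k.
Bind M := 1; no other remaining equation mentions M. Substituting into the earlier bindings gives V := f(5, times(1, times(1, times(1, 1)))), Y1 := times(1, times(1, times(1, 1))), W := times(1, 1), X1 := times(1, times(1, 1)).
Delete trivial equation k = k.
MGU = { V ↦ f(5, times(1, times(1, times(1, 1)))), Y1 ↦ times(1, times(1, times(1, 1))), W ↦ times(1, 1), X1 ↦ times(1, times(1, 1)), M ↦ 1 }, so X1 ↦ times(1, times(1, 1)).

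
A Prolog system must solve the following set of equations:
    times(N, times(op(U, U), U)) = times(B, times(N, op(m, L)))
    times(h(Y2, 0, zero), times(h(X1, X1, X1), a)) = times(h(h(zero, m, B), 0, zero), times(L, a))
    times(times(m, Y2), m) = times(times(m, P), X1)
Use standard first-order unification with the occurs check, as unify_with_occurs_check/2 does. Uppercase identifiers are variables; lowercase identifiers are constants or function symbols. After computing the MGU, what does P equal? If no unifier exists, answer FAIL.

h(zero, m, op(op(m, h(m, m, m)), op(m, h(m, m, m))))

Decompose times/2: N = B,  times(op(U, U), U) = times(N, op(m, L)).
Bind N := B; substituting into the one remaining equation that mentions N gives: times(op(U, U), U) = times(B, op(m, L)).
Decompose times/2: op(U, U) = B,  U = op(m, L).
Bind B := op(U, U); substituting into the one remaining equation that mentions B gives: times(h(Y2, 0, zero), times(h(X1, X1, X1), a)) = times(h(h(zero, m, op(U, U)), 0, zero), times(L, a)). Substituting into the earlier binding gives N := op(U, U).
Bind U := op(m, L); substituting into the one remaining equation that mentions U gives: times(h(Y2, 0, zero), times(h(X1, X1, X1), a)) = times(h(h(zero, m, op(op(m, L), op(m, L))), 0, zero), times(L, a)). Substituting into the earlier bindings gives N := op(op(m, L), op(m, L)), B := op(op(m, L), op(m, L)).
Decompose times/2: h(Y2, 0, zero) = h(h(zero, m, op(op(m, L), op(m, L))), 0, zero),  times(h(X1, X1, X1), a) = times(L, a).
Decompose h/3: Y2 = h(zero, m, op(op(m, L), op(m, L))),  0 = 0,  zero = zero.
Bind Y2 := h(zero, m, op(op(m, L), op(m, L))); substituting into the one remaining equation that mentions Y2 gives: times(times(m, h(zero, m, op(op(m, L), op(m, L)))), m) = times(times(m, P), X1).
Delete trivial equation 0 = 0.
Delete trivial equation zero = zero.
Decompose times/2: h(X1, X1, X1) = L,  a = a.
Bind L := h(X1, X1, X1); substituting into the one remaining equation that mentions L gives: times(times(m, h(zero, m, op(op(m, h(X1, X1, X1)), op(m, h(X1, X1, X1))))), m) = times(times(m, P), X1). Substituting into the earlier bindings gives N := op(op(m, h(X1, X1, X1)), op(m, h(X1, X1, X1))), B := op(op(m, h(X1, X1, X1)), op(m, h(X1, X1, X1))), U := op(m, h(X1, X1, X1)), Y2 := h(zero, m, op(op(m, h(X1, X1, X1)), op(m, h(X1, X1, X1)))).
Delete trivial equation a = a.
Decompose times/2: times(m, h(zero, m, op(op(m, h(X1, X1, X1)), op(m, h(X1, X1, X1))))) = times(m, P),  m = X1.
Decompose times/2: m = m,  h(zero, m, op(op(m, h(X1, X1, X1)), op(m, h(X1, X1, X1)))) = P.
Delete trivial equation m = m.
Bind P := h(zero, m, op(op(m, h(X1, X1, X1)), op(m, h(X1, X1, X1)))); no other remaining equation mentions P.
Bind X1 := m. Substituting into the earlier bindings gives N := op(op(m, h(m, m, m)), op(m, h(m, m, m))), B := op(op(m, h(m, m, m)), op(m, h(m, m, m))), U := op(m, h(m, m, m)), Y2 := h(zero, m, op(op(m, h(m, m, m)), op(m, h(m, m, m)))), L := h(m, m, m), P := h(zero, m, op(op(m, h(m, m, m)), op(m, h(m, m, m)))).
MGU = { N -> op(op(m, h(m, m, m)), op(m, h(m, m, m))), B -> op(op(m, h(m, m, m)), op(m, h(m, m, m))), U -> op(m, h(m, m, m)), Y2 -> h(zero, m, op(op(m, h(m, m, m)), op(m, h(m, m, m)))), L -> h(m, m, m), P -> h(zero, m, op(op(m, h(m, m, m)), op(m, h(m, m, m)))), X1 -> m }, so P -> h(zero, m, op(op(m, h(m, m, m)), op(m, h(m, m, m)))).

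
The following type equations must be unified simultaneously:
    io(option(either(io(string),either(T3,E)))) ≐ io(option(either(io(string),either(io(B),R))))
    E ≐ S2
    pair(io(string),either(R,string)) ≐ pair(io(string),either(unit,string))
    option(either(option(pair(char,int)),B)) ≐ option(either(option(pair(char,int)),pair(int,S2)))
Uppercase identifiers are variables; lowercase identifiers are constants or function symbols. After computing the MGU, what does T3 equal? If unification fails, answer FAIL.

Decompose io/1: option(either(io(string),either(T3,E))) ≐ option(either(io(string),either(io(B),R))).
Decompose option/1: either(io(string),either(T3,E)) ≐ either(io(string),either(io(B),R)).
Decompose either/2: io(string) ≐ io(string),  either(T3,E) ≐ either(io(B),R).
Delete trivial equation io(string) ≐ io(string).
Decompose either/2: T3 ≐ io(B),  E ≐ R.
Bind T3 := io(B); no other remaining equation mentions T3.
Bind E := R; substituting into the one remaining equation that mentions E gives: R ≐ S2.
Bind R := S2; substituting into the one remaining equation that mentions R gives: pair(io(string),either(S2,string)) ≐ pair(io(string),either(unit,string)). Substituting into the earlier binding gives E := S2.
Decompose pair/2: io(string) ≐ io(string),  either(S2,string) ≐ either(unit,string).
Delete trivial equation io(string) ≐ io(string).
Decompose either/2: S2 ≐ unit,  string ≐ string.
Bind S2 := unit; substituting into the one remaining equation that mentions S2 gives: option(either(option(pair(char,int)),B)) ≐ option(either(option(pair(char,int)),pair(int,unit))). Substituting into the earlier bindings gives E := unit, R := unit.
Delete trivial equation string ≐ string.
Decompose option/1: either(option(pair(char,int)),B) ≐ either(option(pair(char,int)),pair(int,unit)).
Decompose either/2: option(pair(char,int)) ≐ option(pair(char,int)),  B ≐ pair(int,unit).
Delete trivial equation option(pair(char,int)) ≐ option(pair(char,int)).
Bind B := pair(int,unit). Substituting into the earlier binding gives T3 := io(pair(int,unit)).
MGU = { T3 := io(pair(int,unit)), E := unit, R := unit, S2 := unit, B := pair(int,unit) }, so T3 := io(pair(int,unit)).

io(pair(int,unit))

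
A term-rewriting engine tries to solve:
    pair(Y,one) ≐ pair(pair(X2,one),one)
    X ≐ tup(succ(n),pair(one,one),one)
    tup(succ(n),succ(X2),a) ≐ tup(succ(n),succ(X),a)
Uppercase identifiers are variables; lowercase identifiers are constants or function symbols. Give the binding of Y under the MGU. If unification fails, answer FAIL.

pair(tup(succ(n),pair(one,one),one),one)

Decompose pair/2: Y ≐ pair(X2,one),  one ≐ one.
Bind Y := pair(X2,one); no other remaining equation mentions Y.
Delete trivial equation one ≐ one.
Bind X := tup(succ(n),pair(one,one),one); substituting into the remaining equation gives: tup(succ(n),succ(X2),a) ≐ tup(succ(n),succ(tup(succ(n),pair(one,one),one)),a).
Decompose tup/3: succ(n) ≐ succ(n),  succ(X2) ≐ succ(tup(succ(n),pair(one,one),one)),  a ≐ a.
Delete trivial equation succ(n) ≐ succ(n).
Decompose succ/1: X2 ≐ tup(succ(n),pair(one,one),one).
Bind X2 := tup(succ(n),pair(one,one),one); no other remaining equation mentions X2. Substituting into the earlier binding gives Y := pair(tup(succ(n),pair(one,one),one),one).
Delete trivial equation a ≐ a.
MGU = { Y ↦ pair(tup(succ(n),pair(one,one),one),one), X ↦ tup(succ(n),pair(one,one),one), X2 ↦ tup(succ(n),pair(one,one),one) }, so Y ↦ pair(tup(succ(n),pair(one,one),one),one).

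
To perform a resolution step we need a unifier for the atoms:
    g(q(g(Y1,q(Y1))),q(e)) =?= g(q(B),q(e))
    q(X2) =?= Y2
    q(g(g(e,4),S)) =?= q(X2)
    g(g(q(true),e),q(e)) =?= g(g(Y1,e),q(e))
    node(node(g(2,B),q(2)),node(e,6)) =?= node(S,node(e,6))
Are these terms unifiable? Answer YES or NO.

YES

Decompose g/2: q(g(Y1,q(Y1))) =?= q(B),  q(e) =?= q(e).
Decompose q/1: g(Y1,q(Y1)) =?= B.
Bind B := g(Y1,q(Y1)); substituting into the one remaining equation that mentions B gives: node(node(g(2,g(Y1,q(Y1))),q(2)),node(e,6)) =?= node(S,node(e,6)).
Delete trivial equation q(e) =?= q(e).
Bind Y2 := q(X2); no other remaining equation mentions Y2.
Decompose q/1: g(g(e,4),S) =?= X2.
Bind X2 := g(g(e,4),S); no other remaining equation mentions X2. Substituting into the earlier binding gives Y2 := q(g(g(e,4),S)).
Decompose g/2: g(q(true),e) =?= g(Y1,e),  q(e) =?= q(e).
Decompose g/2: q(true) =?= Y1,  e =?= e.
Bind Y1 := q(true); substituting into the one remaining equation that mentions Y1 gives: node(node(g(2,g(q(true),q(q(true)))),q(2)),node(e,6)) =?= node(S,node(e,6)). Substituting into the earlier binding gives B := g(q(true),q(q(true))).
Delete trivial equation e =?= e.
Delete trivial equation q(e) =?= q(e).
Decompose node/2: node(g(2,g(q(true),q(q(true)))),q(2)) =?= S,  node(e,6) =?= node(e,6).
Bind S := node(g(2,g(q(true),q(q(true)))),q(2)); no other remaining equation mentions S. Substituting into the earlier bindings gives Y2 := q(g(g(e,4),node(g(2,g(q(true),q(q(true)))),q(2)))), X2 := g(g(e,4),node(g(2,g(q(true),q(q(true)))),q(2))).
Delete trivial equation node(e,6) =?= node(e,6).
No equations remain and no clash or occurs-check failure arose, so a unifier exists.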